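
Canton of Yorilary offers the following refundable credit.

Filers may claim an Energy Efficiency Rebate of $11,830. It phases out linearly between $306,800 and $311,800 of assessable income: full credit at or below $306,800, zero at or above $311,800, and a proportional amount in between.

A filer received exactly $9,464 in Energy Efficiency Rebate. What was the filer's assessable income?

$9,464 is 9,464/11,830 of the full $11,830, so 2,366/11,830 of the $5,000 range has been used: income = $306,800 + $5,000 × 2,366/11,830 = $307,800.

$307,800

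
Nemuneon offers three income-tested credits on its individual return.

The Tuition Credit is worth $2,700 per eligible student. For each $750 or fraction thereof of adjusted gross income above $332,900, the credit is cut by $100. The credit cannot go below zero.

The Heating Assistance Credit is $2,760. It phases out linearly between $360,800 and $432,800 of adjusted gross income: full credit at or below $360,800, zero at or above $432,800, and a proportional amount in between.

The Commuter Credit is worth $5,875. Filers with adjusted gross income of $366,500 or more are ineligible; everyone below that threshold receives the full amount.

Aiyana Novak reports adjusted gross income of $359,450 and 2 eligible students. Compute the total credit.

$10,435

Tuition Credit: base = 2 × $2,700 = $5,400. income exceeds $332,900 by $26,550, which is 36 full-or-partial $750 increments; reduction = 36 × $100 = $3,600, leaving $1,800.
Heating Assistance Credit: $359,450 is at or below the $360,800 threshold, so the full $2,760 applies.
Commuter Credit: $359,450 is below the $366,500 cutoff, so the full $5,875 applies.
Total: $1,800 + $2,760 + $5,875 = $10,435.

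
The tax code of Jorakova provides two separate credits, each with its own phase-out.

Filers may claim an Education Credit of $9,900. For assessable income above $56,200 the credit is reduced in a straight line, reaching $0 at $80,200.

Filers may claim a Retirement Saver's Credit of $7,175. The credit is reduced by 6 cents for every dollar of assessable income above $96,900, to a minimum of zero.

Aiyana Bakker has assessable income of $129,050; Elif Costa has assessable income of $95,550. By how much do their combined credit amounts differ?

$1,929

Aiyana ($129,050): Education Credit: $129,050 is at or above $80,200, so the credit is $0. Retirement Saver's Credit: 6% of the $32,150 excess over $96,900 is $1,929; credit = $7,175 − $1,929 = $5,246. total $0 + $5,246 = $5,246
Elif ($95,550): Education Credit: $95,550 is at or above $80,200, so the credit is $0. Retirement Saver's Credit: $95,550 is at or below the $96,900 threshold, so the full $7,175 applies. total $0 + $7,175 = $7,175
Difference: |$5,246 − $7,175| = $1,929.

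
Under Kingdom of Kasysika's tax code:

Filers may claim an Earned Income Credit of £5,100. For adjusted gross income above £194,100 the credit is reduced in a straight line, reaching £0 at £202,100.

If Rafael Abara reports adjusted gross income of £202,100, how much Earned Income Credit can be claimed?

£0

Earned Income Credit: £202,100 is at or above £202,100, so the credit is £0.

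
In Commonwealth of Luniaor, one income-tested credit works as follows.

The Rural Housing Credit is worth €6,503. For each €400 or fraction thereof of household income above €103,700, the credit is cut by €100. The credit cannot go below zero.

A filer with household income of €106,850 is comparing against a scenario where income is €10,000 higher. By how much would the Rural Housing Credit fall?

€2,500

At €106,850 — income exceeds €103,700 by €3,150, which is 8 full-or-partial €400 increments; reduction = 8 × €100 = €800, leaving €5,703.
At €116,850 — income exceeds €103,700 by €13,150, which is 33 full-or-partial €400 increments; reduction = 33 × €100 = €3,300, leaving €3,203.
Lost: €5,703 − €3,203 = €2,500.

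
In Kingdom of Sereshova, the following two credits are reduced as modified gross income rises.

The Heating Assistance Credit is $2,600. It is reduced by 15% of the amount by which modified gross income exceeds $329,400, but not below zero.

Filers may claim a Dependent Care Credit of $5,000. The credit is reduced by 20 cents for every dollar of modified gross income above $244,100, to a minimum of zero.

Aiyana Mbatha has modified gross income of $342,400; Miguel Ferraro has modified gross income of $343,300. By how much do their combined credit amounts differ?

Aiyana ($342,400): Heating Assistance Credit: 15% of the $13,000 excess over $329,400 is $1,950; credit = $2,600 − $1,950 = $650. Dependent Care Credit: 20% of the $98,300 excess over $244,100 is $19,660 ≥ base, so the credit is $0. total $650 + $0 = $650
Miguel ($343,300): Heating Assistance Credit: 15% of the $13,900 excess over $329,400 is $2,085; credit = $2,600 − $2,085 = $515. Dependent Care Credit: 20% of the $99,200 excess over $244,100 is $19,840 ≥ base, so the credit is $0. total $515 + $0 = $515
Difference: |$650 − $515| = $135.

$135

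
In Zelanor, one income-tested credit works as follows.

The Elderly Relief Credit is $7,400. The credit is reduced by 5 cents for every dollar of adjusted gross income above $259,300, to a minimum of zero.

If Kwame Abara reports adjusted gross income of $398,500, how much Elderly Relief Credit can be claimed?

Elderly Relief Credit: 5% of the $139,200 excess over $259,300 is $6,960; credit = $7,400 − $6,960 = $440.

$440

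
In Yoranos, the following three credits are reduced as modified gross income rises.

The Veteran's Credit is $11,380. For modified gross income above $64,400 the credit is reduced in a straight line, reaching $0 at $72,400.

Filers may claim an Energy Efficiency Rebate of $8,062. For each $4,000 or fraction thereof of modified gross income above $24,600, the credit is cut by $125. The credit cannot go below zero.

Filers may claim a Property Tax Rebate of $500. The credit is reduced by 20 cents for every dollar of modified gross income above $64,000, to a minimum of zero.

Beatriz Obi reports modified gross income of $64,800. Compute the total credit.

Veteran's Credit: $64,800 is $400 into a $8,000 phase-out range, leaving 7,600/8,000 of the credit: $11,380 × 7,600/8,000 = $10,811.
Energy Efficiency Rebate: income exceeds $24,600 by $40,200, which is 11 full-or-partial $4,000 increments; reduction = 11 × $125 = $1,375, leaving $6,687.
Property Tax Rebate: 20% of the $800 excess over $64,000 is $160; credit = $500 − $160 = $340.
Total: $10,811 + $6,687 + $340 = $17,838.

$17,838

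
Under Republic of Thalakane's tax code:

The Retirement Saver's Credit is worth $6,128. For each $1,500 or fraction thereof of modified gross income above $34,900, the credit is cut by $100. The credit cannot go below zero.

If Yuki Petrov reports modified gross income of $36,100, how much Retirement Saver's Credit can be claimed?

Retirement Saver's Credit: income exceeds $34,900 by $1,200, which is 1 full-or-partial $1,500 increment; reduction = 1 × $100 = $100, leaving $6,028.

$6,028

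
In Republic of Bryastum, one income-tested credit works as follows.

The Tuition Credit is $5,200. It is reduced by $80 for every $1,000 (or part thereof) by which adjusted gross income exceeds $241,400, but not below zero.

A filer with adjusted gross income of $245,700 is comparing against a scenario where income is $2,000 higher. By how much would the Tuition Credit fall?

At $245,700 — income exceeds $241,400 by $4,300, which is 5 full-or-partial $1,000 increments; reduction = 5 × $80 = $400, leaving $4,800.
At $247,700 — income exceeds $241,400 by $6,300, which is 7 full-or-partial $1,000 increments; reduction = 7 × $80 = $560, leaving $4,640.
Lost: $4,800 − $4,640 = $160.

$160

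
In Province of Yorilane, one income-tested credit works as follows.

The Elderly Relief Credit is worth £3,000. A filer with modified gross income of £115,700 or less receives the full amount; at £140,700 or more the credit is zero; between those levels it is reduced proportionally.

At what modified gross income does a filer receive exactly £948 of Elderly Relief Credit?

£132,800

£948 is 948/3,000 of the full £3,000, so 2,052/3,000 of the £25,000 range has been used: income = £115,700 + £25,000 × 2,052/3,000 = £132,800.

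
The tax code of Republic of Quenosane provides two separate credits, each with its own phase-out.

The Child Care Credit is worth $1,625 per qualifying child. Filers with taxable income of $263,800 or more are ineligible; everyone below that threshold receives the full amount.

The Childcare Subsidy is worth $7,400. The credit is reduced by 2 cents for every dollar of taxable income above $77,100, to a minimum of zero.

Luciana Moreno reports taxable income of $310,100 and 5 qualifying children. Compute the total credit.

Child Care Credit: base = 5 × $1,625 = $8,125. $310,100 meets or exceeds the $263,800 cutoff, so the credit is $0.
Childcare Subsidy: 2% of the $233,000 excess over $77,100 is $4,660; credit = $7,400 − $4,660 = $2,740.
Total: $0 + $2,740 = $2,740.

$2,740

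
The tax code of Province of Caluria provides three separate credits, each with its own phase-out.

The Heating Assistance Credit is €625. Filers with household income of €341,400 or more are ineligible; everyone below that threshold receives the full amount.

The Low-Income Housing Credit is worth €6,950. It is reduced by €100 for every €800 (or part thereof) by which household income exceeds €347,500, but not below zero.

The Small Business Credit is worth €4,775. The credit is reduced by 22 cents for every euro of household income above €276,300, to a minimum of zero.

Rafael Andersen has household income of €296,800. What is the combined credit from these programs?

Heating Assistance Credit: €296,800 is below the €341,400 cutoff, so the full €625 applies.
Low-Income Housing Credit: €296,800 is at or below the €347,500 threshold, so the full €6,950 applies.
Small Business Credit: 22% of the €20,500 excess over €276,300 is €4,510; credit = €4,775 − €4,510 = €265.
Total: €625 + €6,950 + €265 = €7,840.

€7,840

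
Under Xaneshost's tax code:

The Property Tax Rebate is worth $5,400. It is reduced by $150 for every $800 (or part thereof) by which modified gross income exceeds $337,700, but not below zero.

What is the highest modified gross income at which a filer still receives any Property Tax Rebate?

$365,700

After 35 increments the reduction is 35 × $150 = $5,250, leaving $150; one more increment wipes it out. Increment 35 ends at excess 35 × $800 = $28,000, so the highest qualifying income is $337,700 + $28,000 = $365,700.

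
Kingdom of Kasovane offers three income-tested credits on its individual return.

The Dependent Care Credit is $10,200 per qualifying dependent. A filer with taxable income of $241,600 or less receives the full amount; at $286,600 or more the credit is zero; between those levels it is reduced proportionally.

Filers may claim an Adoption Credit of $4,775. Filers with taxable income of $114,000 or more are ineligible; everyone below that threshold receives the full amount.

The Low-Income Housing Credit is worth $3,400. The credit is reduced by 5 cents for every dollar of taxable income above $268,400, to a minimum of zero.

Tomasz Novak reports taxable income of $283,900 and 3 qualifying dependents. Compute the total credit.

$4,461

Dependent Care Credit: base = 3 × $10,200 = $30,600. $283,900 is $42,300 into a $45,000 phase-out range, leaving 2,700/45,000 of the credit: $30,600 × 2,700/45,000 = $1,836.
Adoption Credit: $283,900 meets or exceeds the $114,000 cutoff, so the credit is $0.
Low-Income Housing Credit: 5% of the $15,500 excess over $268,400 is $775; credit = $3,400 − $775 = $2,625.
Total: $1,836 + $0 + $2,625 = $4,461.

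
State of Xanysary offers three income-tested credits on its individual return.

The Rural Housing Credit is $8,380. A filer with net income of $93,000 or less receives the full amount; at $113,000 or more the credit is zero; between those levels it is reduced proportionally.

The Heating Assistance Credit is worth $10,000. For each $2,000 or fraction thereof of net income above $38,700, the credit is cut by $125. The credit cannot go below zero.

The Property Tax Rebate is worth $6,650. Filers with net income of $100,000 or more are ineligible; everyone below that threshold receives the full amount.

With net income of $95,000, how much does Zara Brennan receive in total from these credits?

Rural Housing Credit: $95,000 is $2,000 into a $20,000 phase-out range, leaving 18,000/20,000 of the credit: $8,380 × 18,000/20,000 = $7,542.
Heating Assistance Credit: income exceeds $38,700 by $56,300, which is 29 full-or-partial $2,000 increments; reduction = 29 × $125 = $3,625, leaving $6,375.
Property Tax Rebate: $95,000 is below the $100,000 cutoff, so the full $6,650 applies.
Total: $7,542 + $6,375 + $6,650 = $20,567.

$20,567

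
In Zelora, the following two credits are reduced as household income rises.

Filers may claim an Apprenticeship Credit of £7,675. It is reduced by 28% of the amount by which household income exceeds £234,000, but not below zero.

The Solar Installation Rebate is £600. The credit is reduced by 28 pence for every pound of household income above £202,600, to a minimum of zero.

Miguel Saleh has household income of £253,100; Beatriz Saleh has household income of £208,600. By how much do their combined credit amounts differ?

£5,348

Miguel (£253,100): Apprenticeship Credit: 28% of the £19,100 excess over £234,000 is £5,348; credit = £7,675 − £5,348 = £2,327. Solar Installation Rebate: 28% of the £50,500 excess over £202,600 is £14,140 ≥ base, so the credit is £0. total £2,327 + £0 = £2,327
Beatriz (£208,600): Apprenticeship Credit: £208,600 is at or below the £234,000 threshold, so the full £7,675 applies. Solar Installation Rebate: 28% of the £6,000 excess over £202,600 is £1,680 ≥ base, so the credit is £0. total £7,675 + £0 = £7,675
Difference: |£2,327 − £7,675| = £5,348.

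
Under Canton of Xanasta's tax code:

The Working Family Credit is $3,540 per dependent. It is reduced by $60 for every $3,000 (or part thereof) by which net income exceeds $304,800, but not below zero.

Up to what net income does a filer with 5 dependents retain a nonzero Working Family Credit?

Full credit = 5 × $3,540 = $17,700.
After 294 increments the reduction is 294 × $60 = $17,640, leaving $60; one more increment wipes it out. Increment 294 ends at excess 294 × $3,000 = $882,000, so the highest qualifying income is $304,800 + $882,000 = $1,186,800.

$1,186,800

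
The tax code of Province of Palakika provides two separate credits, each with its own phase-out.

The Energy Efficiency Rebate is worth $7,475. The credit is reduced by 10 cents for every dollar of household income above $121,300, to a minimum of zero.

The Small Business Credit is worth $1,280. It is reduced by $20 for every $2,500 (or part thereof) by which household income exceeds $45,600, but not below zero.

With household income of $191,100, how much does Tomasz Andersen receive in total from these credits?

Energy Efficiency Rebate: 10% of the $69,800 excess over $121,300 is $6,980; credit = $7,475 − $6,980 = $495.
Small Business Credit: income exceeds $45,600 by $145,500, which is 59 full-or-partial $2,500 increments; reduction = 59 × $20 = $1,180, leaving $100.
Total: $495 + $100 = $595.

$595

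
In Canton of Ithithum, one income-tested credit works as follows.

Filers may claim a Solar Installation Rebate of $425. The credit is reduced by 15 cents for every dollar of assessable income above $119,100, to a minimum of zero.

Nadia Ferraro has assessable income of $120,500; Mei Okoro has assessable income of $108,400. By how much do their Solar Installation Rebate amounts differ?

$210

Nadia ($120,500): Solar Installation Rebate: 15% of the $1,400 excess over $119,100 is $210; credit = $425 − $210 = $215.
Mei ($108,400): Solar Installation Rebate: $108,400 is at or below the $119,100 threshold, so the full $425 applies.
Difference: |$215 − $425| = $210.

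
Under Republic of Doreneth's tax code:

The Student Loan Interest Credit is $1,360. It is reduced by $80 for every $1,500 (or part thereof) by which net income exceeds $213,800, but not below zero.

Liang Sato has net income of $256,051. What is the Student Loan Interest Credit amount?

$0

Student Loan Interest Credit: income exceeds $213,800 by $42,251 → 29 increments × $80 = $2,320 ≥ base, so the credit is $0.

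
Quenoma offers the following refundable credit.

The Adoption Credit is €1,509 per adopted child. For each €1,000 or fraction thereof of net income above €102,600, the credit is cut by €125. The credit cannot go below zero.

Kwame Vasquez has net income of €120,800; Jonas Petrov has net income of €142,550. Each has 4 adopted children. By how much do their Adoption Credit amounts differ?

Kwame (€120,800): Adoption Credit: base = 4 × €1,509 = €6,036. income exceeds €102,600 by €18,200, which is 19 full-or-partial €1,000 increments; reduction = 19 × €125 = €2,375, leaving €3,661.
Jonas (€142,550): Adoption Credit: base = 4 × €1,509 = €6,036. income exceeds €102,600 by €39,950, which is 40 full-or-partial €1,000 increments; reduction = 40 × €125 = €5,000, leaving €1,036.
Difference: |€3,661 − €1,036| = €2,625.

€2,625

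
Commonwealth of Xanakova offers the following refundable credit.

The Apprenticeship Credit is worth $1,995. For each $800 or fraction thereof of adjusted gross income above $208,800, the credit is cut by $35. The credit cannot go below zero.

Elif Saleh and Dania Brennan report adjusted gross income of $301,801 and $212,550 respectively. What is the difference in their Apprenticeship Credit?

Elif ($301,801): Apprenticeship Credit: income exceeds $208,800 by $93,001 → 117 increments × $35 = $4,095 ≥ base, so the credit is $0.
Dania ($212,550): Apprenticeship Credit: income exceeds $208,800 by $3,750, which is 5 full-or-partial $800 increments; reduction = 5 × $35 = $175, leaving $1,820.
Difference: |$0 − $1,820| = $1,820.

$1,820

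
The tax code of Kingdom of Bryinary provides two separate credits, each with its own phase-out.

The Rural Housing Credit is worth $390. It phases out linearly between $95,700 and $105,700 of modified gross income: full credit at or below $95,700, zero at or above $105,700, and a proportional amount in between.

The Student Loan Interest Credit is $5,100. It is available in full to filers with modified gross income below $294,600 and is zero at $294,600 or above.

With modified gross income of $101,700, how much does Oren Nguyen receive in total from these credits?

$5,256

Rural Housing Credit: $101,700 is $6,000 into a $10,000 phase-out range, leaving 4,000/10,000 of the credit: $390 × 4,000/10,000 = $156.
Student Loan Interest Credit: $101,700 is below the $294,600 cutoff, so the full $5,100 applies.
Total: $156 + $5,100 = $5,256.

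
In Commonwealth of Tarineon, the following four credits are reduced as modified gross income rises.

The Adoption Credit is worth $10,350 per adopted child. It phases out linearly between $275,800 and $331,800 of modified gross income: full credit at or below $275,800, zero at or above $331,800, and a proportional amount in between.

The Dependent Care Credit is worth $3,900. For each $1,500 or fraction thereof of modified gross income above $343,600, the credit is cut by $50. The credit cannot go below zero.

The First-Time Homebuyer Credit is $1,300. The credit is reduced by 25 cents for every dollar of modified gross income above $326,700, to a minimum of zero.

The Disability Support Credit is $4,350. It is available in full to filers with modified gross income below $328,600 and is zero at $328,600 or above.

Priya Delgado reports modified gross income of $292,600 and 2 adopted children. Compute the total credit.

$24,040

Adoption Credit: base = 2 × $10,350 = $20,700. $292,600 is $16,800 into a $56,000 phase-out range, leaving 39,200/56,000 of the credit: $20,700 × 39,200/56,000 = $14,490.
Dependent Care Credit: $292,600 is at or below the $343,600 threshold, so the full $3,900 applies.
First-Time Homebuyer Credit: $292,600 is at or below the $326,700 threshold, so the full $1,300 applies.
Disability Support Credit: $292,600 is below the $328,600 cutoff, so the full $4,350 applies.
Total: $14,490 + $3,900 + $1,300 + $4,350 = $24,040.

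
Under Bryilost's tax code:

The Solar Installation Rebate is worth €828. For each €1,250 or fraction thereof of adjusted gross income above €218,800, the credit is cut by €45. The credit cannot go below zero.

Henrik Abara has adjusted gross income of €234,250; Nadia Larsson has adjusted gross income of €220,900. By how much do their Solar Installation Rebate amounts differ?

€495

Henrik (€234,250): Solar Installation Rebate: income exceeds €218,800 by €15,450, which is 13 full-or-partial €1,250 increments; reduction = 13 × €45 = €585, leaving €243.
Nadia (€220,900): Solar Installation Rebate: income exceeds €218,800 by €2,100, which is 2 full-or-partial €1,250 increments; reduction = 2 × €45 = €90, leaving €738.
Difference: |€243 − €738| = €495.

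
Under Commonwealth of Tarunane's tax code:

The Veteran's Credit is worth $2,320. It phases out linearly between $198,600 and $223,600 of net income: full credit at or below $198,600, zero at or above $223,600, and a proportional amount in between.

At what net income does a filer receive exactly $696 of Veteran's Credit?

$216,100

$696 is 696/2,320 of the full $2,320, so 1,624/2,320 of the $25,000 range has been used: income = $198,600 + $25,000 × 1,624/2,320 = $216,100.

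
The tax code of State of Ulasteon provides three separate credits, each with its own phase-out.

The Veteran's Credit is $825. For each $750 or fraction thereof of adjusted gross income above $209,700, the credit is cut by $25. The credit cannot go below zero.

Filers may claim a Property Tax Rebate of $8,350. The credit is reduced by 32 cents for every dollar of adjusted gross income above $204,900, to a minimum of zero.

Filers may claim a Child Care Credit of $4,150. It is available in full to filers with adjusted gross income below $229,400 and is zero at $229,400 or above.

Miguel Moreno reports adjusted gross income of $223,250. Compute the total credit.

$6,978

Veteran's Credit: income exceeds $209,700 by $13,550, which is 19 full-or-partial $750 increments; reduction = 19 × $25 = $475, leaving $350.
Property Tax Rebate: 32% of the $18,350 excess over $204,900 is $5,872; credit = $8,350 − $5,872 = $2,478.
Child Care Credit: $223,250 is below the $229,400 cutoff, so the full $4,150 applies.
Total: $350 + $2,478 + $4,150 = $6,978.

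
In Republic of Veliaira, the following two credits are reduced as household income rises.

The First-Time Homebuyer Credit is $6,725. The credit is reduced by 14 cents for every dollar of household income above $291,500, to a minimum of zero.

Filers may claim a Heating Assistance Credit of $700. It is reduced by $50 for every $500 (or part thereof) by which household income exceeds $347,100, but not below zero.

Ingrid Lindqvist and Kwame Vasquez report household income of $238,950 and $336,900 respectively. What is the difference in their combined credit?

$6,356

Ingrid ($238,950): First-Time Homebuyer Credit: $238,950 is at or below the $291,500 threshold, so the full $6,725 applies. Heating Assistance Credit: $238,950 is at or below the $347,100 threshold, so the full $700 applies. total $6,725 + $700 = $7,425
Kwame ($336,900): First-Time Homebuyer Credit: 14% of the $45,400 excess over $291,500 is $6,356; credit = $6,725 − $6,356 = $369. Heating Assistance Credit: $336,900 is at or below the $347,100 threshold, so the full $700 applies. total $369 + $700 = $1,069
Difference: |$7,425 − $1,069| = $6,356.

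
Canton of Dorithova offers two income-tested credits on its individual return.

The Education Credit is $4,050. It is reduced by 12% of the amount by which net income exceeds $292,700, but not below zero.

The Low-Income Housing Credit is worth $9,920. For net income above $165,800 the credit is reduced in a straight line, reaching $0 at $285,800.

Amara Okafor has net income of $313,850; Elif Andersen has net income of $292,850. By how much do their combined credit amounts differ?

Amara ($313,850): Education Credit: 12% of the $21,150 excess over $292,700 is $2,538; credit = $4,050 − $2,538 = $1,512. Low-Income Housing Credit: $313,850 is at or above $285,800, so the credit is $0. total $1,512 + $0 = $1,512
Elif ($292,850): Education Credit: 12% of the $150 excess over $292,700 is $18; credit = $4,050 − $18 = $4,032. Low-Income Housing Credit: $292,850 is at or above $285,800, so the credit is $0. total $4,032 + $0 = $4,032
Difference: |$1,512 − $4,032| = $2,520.

$2,520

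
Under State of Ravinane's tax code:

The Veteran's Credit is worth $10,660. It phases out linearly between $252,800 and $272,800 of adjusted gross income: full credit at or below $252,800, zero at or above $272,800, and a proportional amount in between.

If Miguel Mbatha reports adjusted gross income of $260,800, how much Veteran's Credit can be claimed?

Veteran's Credit: $260,800 is $8,000 into a $20,000 phase-out range, leaving 12,000/20,000 of the credit: $10,660 × 12,000/20,000 = $6,396.

$6,396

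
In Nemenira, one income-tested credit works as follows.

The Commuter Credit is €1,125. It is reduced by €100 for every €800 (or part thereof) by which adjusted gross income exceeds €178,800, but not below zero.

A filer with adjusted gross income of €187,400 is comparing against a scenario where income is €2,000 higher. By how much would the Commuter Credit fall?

€25

At €187,400 — income exceeds €178,800 by €8,600, which is 11 full-or-partial €800 increments; reduction = 11 × €100 = €1,100, leaving €25.
At €189,400 — income exceeds €178,800 by €10,600 → 14 increments × €100 = €1,400 ≥ base, so the credit is €0.
Lost: €25 − €0 = €25.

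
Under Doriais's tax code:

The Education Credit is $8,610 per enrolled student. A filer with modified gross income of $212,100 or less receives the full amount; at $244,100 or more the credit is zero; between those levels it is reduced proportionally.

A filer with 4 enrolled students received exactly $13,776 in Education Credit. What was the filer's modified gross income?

Full credit = 4 × $8,610 = $34,440.
$13,776 is 13,776/34,440 of the full $34,440, so 20,664/34,440 of the $32,000 range has been used: income = $212,100 + $32,000 × 20,664/34,440 = $231,300.

$231,300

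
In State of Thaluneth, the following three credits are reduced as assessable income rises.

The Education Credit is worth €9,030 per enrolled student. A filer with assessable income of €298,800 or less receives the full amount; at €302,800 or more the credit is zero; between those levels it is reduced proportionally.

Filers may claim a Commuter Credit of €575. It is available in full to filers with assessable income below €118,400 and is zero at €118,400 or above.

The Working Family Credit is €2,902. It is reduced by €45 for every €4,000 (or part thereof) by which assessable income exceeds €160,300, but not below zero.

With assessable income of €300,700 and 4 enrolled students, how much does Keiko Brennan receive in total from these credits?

Education Credit: base = 4 × €9,030 = €36,120. €300,700 is €1,900 into a €4,000 phase-out range, leaving 2,100/4,000 of the credit: €36,120 × 2,100/4,000 = €18,963.
Commuter Credit: €300,700 meets or exceeds the €118,400 cutoff, so the credit is €0.
Working Family Credit: income exceeds €160,300 by €140,400, which is 36 full-or-partial €4,000 increments; reduction = 36 × €45 = €1,620, leaving €1,282.
Total: €18,963 + €0 + €1,282 = €20,245.

€20,245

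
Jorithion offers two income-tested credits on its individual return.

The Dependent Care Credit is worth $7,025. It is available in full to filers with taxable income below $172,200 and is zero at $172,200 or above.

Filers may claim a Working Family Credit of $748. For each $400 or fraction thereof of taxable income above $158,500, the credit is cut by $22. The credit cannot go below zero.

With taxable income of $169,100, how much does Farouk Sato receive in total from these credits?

$7,179

Dependent Care Credit: $169,100 is below the $172,200 cutoff, so the full $7,025 applies.
Working Family Credit: income exceeds $158,500 by $10,600, which is 27 full-or-partial $400 increments; reduction = 27 × $22 = $594, leaving $154.
Total: $7,025 + $154 = $7,179.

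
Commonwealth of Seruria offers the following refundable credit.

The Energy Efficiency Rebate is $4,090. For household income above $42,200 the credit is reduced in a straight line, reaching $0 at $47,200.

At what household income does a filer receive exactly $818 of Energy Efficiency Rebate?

$46,200

$818 is 818/4,090 of the full $4,090, so 3,272/4,090 of the $5,000 range has been used: income = $42,200 + $5,000 × 3,272/4,090 = $46,200.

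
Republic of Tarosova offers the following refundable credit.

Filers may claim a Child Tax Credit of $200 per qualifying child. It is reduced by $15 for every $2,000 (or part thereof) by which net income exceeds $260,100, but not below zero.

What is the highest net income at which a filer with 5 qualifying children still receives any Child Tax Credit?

Full credit = 5 × $200 = $1,000.
After 66 increments the reduction is 66 × $15 = $990, leaving $10; one more increment wipes it out. Increment 66 ends at excess 66 × $2,000 = $132,000, so the highest qualifying income is $260,100 + $132,000 = $392,100.

$392,100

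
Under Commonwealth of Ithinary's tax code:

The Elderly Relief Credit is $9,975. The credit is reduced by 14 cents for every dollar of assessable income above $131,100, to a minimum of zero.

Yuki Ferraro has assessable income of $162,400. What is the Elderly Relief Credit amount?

$5,593

Elderly Relief Credit: 14% of the $31,300 excess over $131,100 is $4,382; credit = $9,975 − $4,382 = $5,593.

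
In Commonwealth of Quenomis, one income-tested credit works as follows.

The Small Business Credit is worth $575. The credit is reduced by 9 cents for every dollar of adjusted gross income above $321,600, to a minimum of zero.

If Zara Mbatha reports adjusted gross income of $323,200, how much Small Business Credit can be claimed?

Small Business Credit: 9% of the $1,600 excess over $321,600 is $144; credit = $575 − $144 = $431.

$431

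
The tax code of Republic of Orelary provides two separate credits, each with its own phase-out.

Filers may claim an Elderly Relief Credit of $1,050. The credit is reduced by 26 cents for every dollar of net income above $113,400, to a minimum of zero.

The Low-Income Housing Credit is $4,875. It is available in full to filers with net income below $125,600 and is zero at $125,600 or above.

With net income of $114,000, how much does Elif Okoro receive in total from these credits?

$5,769

Elderly Relief Credit: 26% of the $600 excess over $113,400 is $156; credit = $1,050 − $156 = $894.
Low-Income Housing Credit: $114,000 is below the $125,600 cutoff, so the full $4,875 applies.
Total: $894 + $4,875 = $5,769.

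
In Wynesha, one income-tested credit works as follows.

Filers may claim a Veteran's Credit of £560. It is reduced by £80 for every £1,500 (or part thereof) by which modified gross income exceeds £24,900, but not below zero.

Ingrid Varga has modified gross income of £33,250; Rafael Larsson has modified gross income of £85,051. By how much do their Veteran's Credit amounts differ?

Ingrid (£33,250): Veteran's Credit: income exceeds £24,900 by £8,350, which is 6 full-or-partial £1,500 increments; reduction = 6 × £80 = £480, leaving £80.
Rafael (£85,051): Veteran's Credit: income exceeds £24,900 by £60,151 → 41 increments × £80 = £3,280 ≥ base, so the credit is £0.
Difference: |£80 − £0| = £80.

£80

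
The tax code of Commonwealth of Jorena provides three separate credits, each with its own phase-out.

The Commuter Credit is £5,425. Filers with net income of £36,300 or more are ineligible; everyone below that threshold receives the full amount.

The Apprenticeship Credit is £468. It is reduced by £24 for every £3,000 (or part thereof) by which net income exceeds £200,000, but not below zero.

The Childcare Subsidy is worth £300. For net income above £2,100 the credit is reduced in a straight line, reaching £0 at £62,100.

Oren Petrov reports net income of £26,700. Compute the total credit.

£6,070

Commuter Credit: £26,700 is below the £36,300 cutoff, so the full £5,425 applies.
Apprenticeship Credit: £26,700 is at or below the £200,000 threshold, so the full £468 applies.
Childcare Subsidy: £26,700 is £24,600 into a £60,000 phase-out range, leaving 35,400/60,000 of the credit: £300 × 35,400/60,000 = £177.
Total: £5,425 + £468 + £177 = £6,070.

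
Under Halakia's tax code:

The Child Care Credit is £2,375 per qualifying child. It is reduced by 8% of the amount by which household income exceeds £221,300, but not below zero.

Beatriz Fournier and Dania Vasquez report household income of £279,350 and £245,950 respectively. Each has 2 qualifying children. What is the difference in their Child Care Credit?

Beatriz (£279,350): Child Care Credit: base = 2 × £2,375 = £4,750. 8% of the £58,050 excess over £221,300 is £4,644; credit = £4,750 − £4,644 = £106.
Dania (£245,950): Child Care Credit: base = 2 × £2,375 = £4,750. 8% of the £24,650 excess over £221,300 is £1,972; credit = £4,750 − £1,972 = £2,778.
Difference: |£106 − £2,778| = £2,672.

£2,672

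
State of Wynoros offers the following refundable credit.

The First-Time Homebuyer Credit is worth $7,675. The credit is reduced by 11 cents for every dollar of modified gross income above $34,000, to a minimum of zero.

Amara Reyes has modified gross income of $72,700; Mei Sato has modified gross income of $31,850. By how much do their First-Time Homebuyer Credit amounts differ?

Amara ($72,700): First-Time Homebuyer Credit: 11% of the $38,700 excess over $34,000 is $4,257; credit = $7,675 − $4,257 = $3,418.
Mei ($31,850): First-Time Homebuyer Credit: $31,850 is at or below the $34,000 threshold, so the full $7,675 applies.
Difference: |$3,418 − $7,675| = $4,257.

$4,257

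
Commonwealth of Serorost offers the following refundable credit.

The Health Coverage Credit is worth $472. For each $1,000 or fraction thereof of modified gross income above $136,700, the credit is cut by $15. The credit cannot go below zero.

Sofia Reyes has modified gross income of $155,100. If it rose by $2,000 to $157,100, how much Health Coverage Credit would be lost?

$30

At $155,100 — income exceeds $136,700 by $18,400, which is 19 full-or-partial $1,000 increments; reduction = 19 × $15 = $285, leaving $187.
At $157,100 — income exceeds $136,700 by $20,400, which is 21 full-or-partial $1,000 increments; reduction = 21 × $15 = $315, leaving $157.
Lost: $187 − $157 = $30.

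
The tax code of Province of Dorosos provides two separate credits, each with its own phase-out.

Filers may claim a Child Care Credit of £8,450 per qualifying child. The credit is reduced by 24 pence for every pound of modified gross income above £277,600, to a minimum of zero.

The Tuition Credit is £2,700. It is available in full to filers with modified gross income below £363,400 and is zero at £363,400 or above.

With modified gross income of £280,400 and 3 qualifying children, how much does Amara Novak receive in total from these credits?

£27,378

Child Care Credit: base = 3 × £8,450 = £25,350. 24% of the £2,800 excess over £277,600 is £672; credit = £25,350 − £672 = £24,678.
Tuition Credit: £280,400 is below the £363,400 cutoff, so the full £2,700 applies.
Total: £24,678 + £2,700 = £27,378.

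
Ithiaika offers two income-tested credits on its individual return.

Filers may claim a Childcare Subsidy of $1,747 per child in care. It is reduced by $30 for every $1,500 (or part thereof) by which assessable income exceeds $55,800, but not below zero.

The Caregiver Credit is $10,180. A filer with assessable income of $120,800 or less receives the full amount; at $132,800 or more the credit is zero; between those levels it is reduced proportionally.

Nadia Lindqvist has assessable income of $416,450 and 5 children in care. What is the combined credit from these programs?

Childcare Subsidy: base = 5 × $1,747 = $8,735. income exceeds $55,800 by $360,650, which is 241 full-or-partial $1,500 increments; reduction = 241 × $30 = $7,230, leaving $1,505.
Caregiver Credit: $416,450 is at or above $132,800, so the credit is $0.
Total: $1,505 + $0 = $1,505.

$1,505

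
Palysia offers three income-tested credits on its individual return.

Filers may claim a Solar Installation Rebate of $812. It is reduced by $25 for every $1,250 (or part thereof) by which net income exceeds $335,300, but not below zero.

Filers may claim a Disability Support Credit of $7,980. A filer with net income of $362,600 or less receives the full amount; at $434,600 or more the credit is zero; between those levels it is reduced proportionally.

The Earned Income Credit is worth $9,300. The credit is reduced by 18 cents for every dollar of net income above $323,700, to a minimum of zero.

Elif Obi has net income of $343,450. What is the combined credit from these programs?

Solar Installation Rebate: income exceeds $335,300 by $8,150, which is 7 full-or-partial $1,250 increments; reduction = 7 × $25 = $175, leaving $637.
Disability Support Credit: $343,450 is at or below the $362,600 threshold, so the full $7,980 applies.
Earned Income Credit: 18% of the $19,750 excess over $323,700 is $3,555; credit = $9,300 − $3,555 = $5,745.
Total: $637 + $7,980 + $5,745 = $14,362.

$14,362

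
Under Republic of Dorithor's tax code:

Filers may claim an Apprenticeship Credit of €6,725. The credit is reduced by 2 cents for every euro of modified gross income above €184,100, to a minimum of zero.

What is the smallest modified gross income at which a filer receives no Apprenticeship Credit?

€520,350

The credit falls by 2% of each euro above €184,100, so it reaches zero when the excess is €6,725 / 2% = €336,250: income = €184,100 + €336,250 = €520,350.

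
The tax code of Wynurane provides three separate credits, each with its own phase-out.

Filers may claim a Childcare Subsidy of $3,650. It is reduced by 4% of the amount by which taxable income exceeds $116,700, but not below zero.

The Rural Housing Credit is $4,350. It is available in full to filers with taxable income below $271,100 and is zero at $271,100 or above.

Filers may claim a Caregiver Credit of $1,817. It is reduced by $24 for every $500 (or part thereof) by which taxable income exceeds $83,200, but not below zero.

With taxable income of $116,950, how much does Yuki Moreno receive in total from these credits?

Childcare Subsidy: 4% of the $250 excess over $116,700 is $10; credit = $3,650 − $10 = $3,640.
Rural Housing Credit: $116,950 is below the $271,100 cutoff, so the full $4,350 applies.
Caregiver Credit: income exceeds $83,200 by $33,750, which is 68 full-or-partial $500 increments; reduction = 68 × $24 = $1,632, leaving $185.
Total: $3,640 + $4,350 + $185 = $8,175.

$8,175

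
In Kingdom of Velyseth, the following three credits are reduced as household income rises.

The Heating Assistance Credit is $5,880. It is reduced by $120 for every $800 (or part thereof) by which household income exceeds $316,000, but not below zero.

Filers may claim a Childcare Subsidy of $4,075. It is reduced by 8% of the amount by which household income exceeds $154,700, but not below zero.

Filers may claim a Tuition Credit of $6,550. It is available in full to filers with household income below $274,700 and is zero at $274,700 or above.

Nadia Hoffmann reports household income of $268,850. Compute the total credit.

$12,430

Heating Assistance Credit: $268,850 is at or below the $316,000 threshold, so the full $5,880 applies.
Childcare Subsidy: 8% of the $114,150 excess over $154,700 is $9,132 ≥ base, so the credit is $0.
Tuition Credit: $268,850 is below the $274,700 cutoff, so the full $6,550 applies.
Total: $5,880 + $0 + $6,550 = $12,430.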